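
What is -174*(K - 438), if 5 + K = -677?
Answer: 194880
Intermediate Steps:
K = -682 (K = -5 - 677 = -682)
-174*(K - 438) = -174*(-682 - 438) = -174*(-1120) = 194880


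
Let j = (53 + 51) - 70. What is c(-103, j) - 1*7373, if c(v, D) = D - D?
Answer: -7373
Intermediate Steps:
j = 34 (j = 104 - 70 = 34)
c(v, D) = 0
c(-103, j) - 1*7373 = 0 - 1*7373 = 0 - 7373 = -7373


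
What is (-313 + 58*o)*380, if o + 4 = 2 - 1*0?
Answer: -163020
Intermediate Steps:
o = -2 (o = -4 + (2 - 1*0) = -4 + (2 + 0) = -4 + 2 = -2)
(-313 + 58*o)*380 = (-313 + 58*(-2))*380 = (-313 - 116)*380 = -429*380 = -163020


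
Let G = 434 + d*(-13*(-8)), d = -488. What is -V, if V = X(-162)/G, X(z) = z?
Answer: -81/25159 ≈ -0.0032195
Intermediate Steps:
G = -50318 (G = 434 - (-6344)*(-8) = 434 - 488*104 = 434 - 50752 = -50318)
V = 81/25159 (V = -162/(-50318) = -162*(-1/50318) = 81/25159 ≈ 0.0032195)
-V = -1*81/25159 = -81/25159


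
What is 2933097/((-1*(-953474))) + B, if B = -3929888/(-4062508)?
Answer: 3915694014547/968373938198 ≈ 4.0436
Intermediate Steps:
B = 982472/1015627 (B = -3929888*(-1/4062508) = 982472/1015627 ≈ 0.96735)
2933097/((-1*(-953474))) + B = 2933097/((-1*(-953474))) + 982472/1015627 = 2933097/953474 + 982472/1015627 = 3915694014547/968373938198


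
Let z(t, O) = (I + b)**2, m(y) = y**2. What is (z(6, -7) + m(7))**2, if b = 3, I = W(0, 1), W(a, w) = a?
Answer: 3364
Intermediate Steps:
I = 0
z(t, O) = 9 (z(t, O) = (0 + 3)**2 = 3**2 = 9)
(z(6, -7) + m(7))**2 = (9 + 7**2)**2 = (9 + 49)**2 = 58**2 = 3364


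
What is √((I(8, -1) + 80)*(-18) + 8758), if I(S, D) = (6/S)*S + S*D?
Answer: √7354 ≈ 85.755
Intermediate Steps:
I(S, D) = 6 + D*S
√((I(8, -1) + 80)*(-18) + 8758) = √(((6 - 1*8) + 80)*(-18) + 8758) = √(((6 - 8) + 80)*(-18) + 8758) = √((-2 + 80)*(-18) + 8758) = √(78*(-18) + 8758) = √(-1404 + 8758) = √7354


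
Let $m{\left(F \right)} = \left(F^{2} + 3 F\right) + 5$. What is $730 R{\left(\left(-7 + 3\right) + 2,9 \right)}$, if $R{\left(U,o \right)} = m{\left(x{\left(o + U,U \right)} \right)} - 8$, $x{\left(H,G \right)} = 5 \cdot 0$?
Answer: $-2190$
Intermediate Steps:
$x{\left(H,G \right)} = 0$
$m{\left(F \right)} = 5 + F^{2} + 3 F$
$R{\left(U,o \right)} = -3$ ($R{\left(U,o \right)} = \left(5 + 0^{2} + 3 \cdot 0\right) - 8 = \left(5 + 0 + 0\right) - 8 = 5 - 8 = -3$)
$730 R{\left(\left(-7 + 3\right) + 2,9 \right)} = 730 \left(-3\right) = -2190$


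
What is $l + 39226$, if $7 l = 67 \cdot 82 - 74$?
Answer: $\frac{280002}{7} \approx 40000.0$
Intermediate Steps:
$l = \frac{5420}{7}$ ($l = \frac{67 \cdot 82 - 74}{7} = \frac{5494 - 74}{7} = \frac{1}{7} \cdot 5420 = \frac{5420}{7} \approx 774.29$)
$l + 39226 = \frac{5420}{7} + 39226 = \frac{280002}{7}$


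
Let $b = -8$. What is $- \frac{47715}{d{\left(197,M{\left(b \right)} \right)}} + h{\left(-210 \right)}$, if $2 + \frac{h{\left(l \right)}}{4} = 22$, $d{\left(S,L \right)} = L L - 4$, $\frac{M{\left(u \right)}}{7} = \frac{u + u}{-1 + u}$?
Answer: $- \frac{577463}{2444} \approx -236.28$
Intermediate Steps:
$M{\left(u \right)} = \frac{14 u}{-1 + u}$ ($M{\left(u \right)} = 7 \frac{u + u}{-1 + u} = 7 \frac{2 u}{-1 + u} = \frac{14 u}{-1 + u}$)
$d{\left(S,L \right)} = -4 + L^{2}$ ($d{\left(S,L \right)} = L^{2} - 4 = -4 + L^{2}$)
$h{\left(l \right)} = 80$ ($h{\left(l \right)} = -8 + 4 \cdot 22 = -8 + 88 = 80$)
$- \frac{47715}{d{\left(197,M{\left(b \right)} \right)}} + h{\left(-210 \right)} = - \frac{47715}{-4 + \left(14 \left(-8\right) \frac{1}{-1 - 8}\right)^{2}} + 80 = - \frac{47715}{-4 + \left(14 \left(-8\right) \frac{1}{-9}\right)^{2}} + 80 = - \frac{47715}{-4 + \left(14 \left(-8\right) \left(- \frac{1}{9}\right)\right)^{2}} + 80 = - \frac{47715}{-4 + \left(\frac{112}{9}\right)^{2}} + 80 = - \frac{47715}{-4 + \frac{12544}{81}} + 80 = - \frac{47715}{\frac{12220}{81}} + 80 = \left(-47715\right) \frac{81}{12220} + 80 = - \frac{772983}{2444} + 80 = - \frac{577463}{2444}$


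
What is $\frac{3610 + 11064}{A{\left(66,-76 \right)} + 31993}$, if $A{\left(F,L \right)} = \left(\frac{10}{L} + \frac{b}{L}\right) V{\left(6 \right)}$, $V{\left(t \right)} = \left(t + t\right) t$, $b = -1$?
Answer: $\frac{278806}{607705} \approx 0.45879$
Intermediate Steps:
$V{\left(t \right)} = 2 t^{2}$ ($V{\left(t \right)} = 2 t t = 2 t^{2}$)
$A{\left(F,L \right)} = \frac{648}{L}$ ($A{\left(F,L \right)} = \left(\frac{10}{L} - \frac{1}{L}\right) 2 \cdot 6^{2} = \frac{9}{L} 2 \cdot 36 = \frac{9}{L} 72 = \frac{648}{L}$)
$\frac{3610 + 11064}{A{\left(66,-76 \right)} + 31993} = \frac{3610 + 11064}{\frac{648}{-76} + 31993} = \frac{14674}{648 \left(- \frac{1}{76}\right) + 31993} = \frac{14674}{- \frac{162}{19} + 31993} = \frac{14674}{\frac{607705}{19}} = 14674 \cdot \frac{19}{607705} = \frac{278806}{607705}$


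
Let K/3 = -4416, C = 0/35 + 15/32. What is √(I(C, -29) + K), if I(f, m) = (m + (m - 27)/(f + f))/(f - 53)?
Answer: 4*I*√313130370/615 ≈ 115.09*I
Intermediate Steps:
C = 15/32 (C = 0*(1/35) + 15*(1/32) = 0 + 15/32 = 15/32 ≈ 0.46875)
K = -13248 (K = 3*(-4416) = -13248)
I(f, m) = (m + (-27 + m)/(2*f))/(-53 + f) (I(f, m) = (m + (-27 + m)/((2*f)))/(-53 + f) = (m + (-27 + m)*(1/(2*f)))/(-53 + f) = (m + (-27 + m)/(2*f))/(-53 + f))
√(I(C, -29) + K) = √((-27 - 29 + 2*(15/32)*(-29))/(2*(15/32)*(-53 + 15/32)) - 13248) = √((½)*(32/15)*(-27 - 29 - 435/16)/(-1681/32) - 13248) = √((½)*(32/15)*(-32/1681)*(-1331/16) - 13248) = √(42592/25215 - 13248) = √(-334005728/25215) = 4*I*√313130370/615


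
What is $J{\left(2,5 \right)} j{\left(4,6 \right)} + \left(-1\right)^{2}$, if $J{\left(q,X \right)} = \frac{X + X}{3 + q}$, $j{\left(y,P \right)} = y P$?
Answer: $49$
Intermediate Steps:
$j{\left(y,P \right)} = P y$
$J{\left(q,X \right)} = \frac{2 X}{3 + q}$
$J{\left(2,5 \right)} j{\left(4,6 \right)} + \left(-1\right)^{2} = 2 \cdot 5 \frac{1}{3 + 2} \cdot 6 \cdot 4 + \left(-1\right)^{2} = 2 \cdot 5 \cdot \frac{1}{5} \cdot 24 + 1 = 2 \cdot 24 + 1 = 48 + 1 = 49$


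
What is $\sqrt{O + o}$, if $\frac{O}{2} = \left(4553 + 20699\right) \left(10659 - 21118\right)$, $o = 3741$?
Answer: $i \sqrt{528217595} \approx 22983.0 i$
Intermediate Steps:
$O = -528221336$ ($O = 2 \left(4553 + 20699\right) \left(10659 - 21118\right) = 2 \cdot 25252 \left(-10459\right) = 2 \left(-264110668\right) = -528221336$)
$\sqrt{O + o} = \sqrt{-528221336 + 3741} = \sqrt{-528217595} = i \sqrt{528217595}$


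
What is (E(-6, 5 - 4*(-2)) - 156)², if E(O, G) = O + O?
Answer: 28224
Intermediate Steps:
E(O, G) = 2*O
(E(-6, 5 - 4*(-2)) - 156)² = (2*(-6) - 156)² = (-12 - 156)² = (-168)² = 28224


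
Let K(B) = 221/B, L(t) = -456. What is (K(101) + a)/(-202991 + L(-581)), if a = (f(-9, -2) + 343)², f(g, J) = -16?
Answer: -10800050/20548147 ≈ -0.52560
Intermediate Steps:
a = 106929 (a = (-16 + 343)² = 327² = 106929)
(K(101) + a)/(-202991 + L(-581)) = (221/101 + 106929)/(-202991 - 456) = (221*(1/101) + 106929)/(-203447) = (221/101 + 106929)*(-1/203447) = (10800050/101)*(-1/203447) = -10800050/20548147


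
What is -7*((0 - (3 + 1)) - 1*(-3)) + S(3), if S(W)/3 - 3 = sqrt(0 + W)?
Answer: 16 + 3*sqrt(3) ≈ 21.196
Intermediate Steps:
S(W) = 9 + 3*sqrt(W) (S(W) = 9 + 3*sqrt(0 + W) = 9 + 3*sqrt(W))
-7*((0 - (3 + 1)) - 1*(-3)) + S(3) = -7*((0 - (3 + 1)) - 1*(-3)) + (9 + 3*sqrt(3)) = -7*((0 - 1*4) + 3) + (9 + 3*sqrt(3)) = -7*((0 - 4) + 3) + (9 + 3*sqrt(3)) = -7*(-4 + 3) + (9 + 3*sqrt(3)) = -7*(-1) + (9 + 3*sqrt(3)) = 7 + (9 + 3*sqrt(3)) = 16 + 3*sqrt(3)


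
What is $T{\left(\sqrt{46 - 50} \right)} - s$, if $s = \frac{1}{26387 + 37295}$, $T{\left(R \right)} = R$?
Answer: $- \frac{1}{63682} + 2 i \approx -1.5703 \cdot 10^{-5} + 2.0 i$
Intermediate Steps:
$s = \frac{1}{63682} \approx 1.5703 \cdot 10^{-5}$
$T{\left(\sqrt{46 - 50} \right)} - s = \sqrt{46 - 50} - \frac{1}{63682} = \sqrt{-4} - \frac{1}{63682} = 2 i - \frac{1}{63682} = - \frac{1}{63682} + 2 i$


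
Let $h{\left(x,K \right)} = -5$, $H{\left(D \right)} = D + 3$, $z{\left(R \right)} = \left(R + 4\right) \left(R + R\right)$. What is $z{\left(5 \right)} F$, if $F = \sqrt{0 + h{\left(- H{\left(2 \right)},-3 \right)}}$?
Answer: $90 i \sqrt{5} \approx 201.25 i$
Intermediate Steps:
$z{\left(R \right)} = 2 R \left(4 + R\right)$ ($z{\left(R \right)} = \left(4 + R\right) 2 R = 2 R \left(4 + R\right)$)
$H{\left(D \right)} = 3 + D$
$F = i \sqrt{5}$ ($F = \sqrt{0 - 5} = \sqrt{-5} = i \sqrt{5} \approx 2.2361 i$)
$z{\left(5 \right)} F = 2 \cdot 5 \left(4 + 5\right) i \sqrt{5} = 2 \cdot 5 \cdot 9 i \sqrt{5} = 90 i \sqrt{5}$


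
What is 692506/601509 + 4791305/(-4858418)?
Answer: 482470536263/2922382152762 ≈ 0.16509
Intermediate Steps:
692506/601509 + 4791305/(-4858418) = 692506*(1/601509) + 4791305*(-1/4858418) = 692506/601509 - 4791305/4858418 = 482470536263/2922382152762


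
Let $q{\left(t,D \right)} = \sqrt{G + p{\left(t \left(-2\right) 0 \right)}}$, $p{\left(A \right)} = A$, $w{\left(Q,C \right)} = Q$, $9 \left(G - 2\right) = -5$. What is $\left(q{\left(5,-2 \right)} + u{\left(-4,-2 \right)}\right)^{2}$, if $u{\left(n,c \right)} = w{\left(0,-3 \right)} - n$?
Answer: $\frac{\left(12 + \sqrt{13}\right)^{2}}{9} \approx 27.059$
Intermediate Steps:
$G = \frac{13}{9}$ ($G = 2 + \frac{1}{9} \left(-5\right) = 2 - \frac{5}{9} = \frac{13}{9} \approx 1.4444$)
$q{\left(t,D \right)} = \frac{\sqrt{13}}{3}$ ($q{\left(t,D \right)} = \sqrt{\frac{13}{9} + t \left(-2\right) 0} = \sqrt{\frac{13}{9} + - 2 t 0} = \sqrt{\frac{13}{9} + 0} = \sqrt{\frac{13}{9}} = \frac{\sqrt{13}}{3}$)
$u{\left(n,c \right)} = - n$ ($u{\left(n,c \right)} = 0 - n = - n$)
$\left(q{\left(5,-2 \right)} + u{\left(-4,-2 \right)}\right)^{2} = \left(\frac{\sqrt{13}}{3} - -4\right)^{2} = \left(\frac{\sqrt{13}}{3} + 4\right)^{2} = \left(4 + \frac{\sqrt{13}}{3}\right)^{2}$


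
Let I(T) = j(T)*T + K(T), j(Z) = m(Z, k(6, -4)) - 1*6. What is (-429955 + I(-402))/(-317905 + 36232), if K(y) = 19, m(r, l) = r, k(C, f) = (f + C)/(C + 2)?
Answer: 88640/93891 ≈ 0.94407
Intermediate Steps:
k(C, f) = (C + f)/(2 + C)
j(Z) = -6 + Z (j(Z) = Z - 1*6 = Z - 6 = -6 + Z)
I(T) = 19 + T*(-6 + T) (I(T) = (-6 + T)*T + 19 = T*(-6 + T) + 19 = 19 + T*(-6 + T))
(-429955 + I(-402))/(-317905 + 36232) = (-429955 + (19 - 402*(-6 - 402)))/(-317905 + 36232) = (-429955 + (19 - 402*(-408)))/(-281673) = (-429955 + (19 + 164016))*(-1/281673) = (-429955 + 164035)*(-1/281673) = -265920*(-1/281673) = 88640/93891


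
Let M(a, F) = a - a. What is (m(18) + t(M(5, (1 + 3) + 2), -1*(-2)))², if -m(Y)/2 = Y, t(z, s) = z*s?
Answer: 1296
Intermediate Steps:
M(a, F) = 0
t(z, s) = s*z
m(Y) = -2*Y
(m(18) + t(M(5, (1 + 3) + 2), -1*(-2)))² = (-2*18 - 1*(-2)*0)² = (-36 + 2*0)² = (-36 + 0)² = (-36)² = 1296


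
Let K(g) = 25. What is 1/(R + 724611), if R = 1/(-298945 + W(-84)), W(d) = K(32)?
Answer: 298920/216600720119 ≈ 1.3801e-6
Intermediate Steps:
W(d) = 25
R = -1/298920 (R = 1/(-298945 + 25) = 1/(-298920) = -1/298920 ≈ -3.3454e-6)
1/(R + 724611) = 1/(-1/298920 + 724611) = 1/(216600720119/298920) = 298920/216600720119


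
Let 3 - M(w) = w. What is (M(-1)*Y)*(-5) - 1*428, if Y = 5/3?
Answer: -1384/3 ≈ -461.33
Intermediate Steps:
M(w) = 3 - w
Y = 5/3 (Y = 5*(⅓) = 5/3 ≈ 1.6667)
(M(-1)*Y)*(-5) - 1*428 = ((3 - 1*(-1))*(5/3))*(-5) - 1*428 = ((3 + 1)*(5/3))*(-5) - 428 = (4*(5/3))*(-5) - 428 = (20/3)*(-5) - 428 = -100/3 - 428 = -1384/3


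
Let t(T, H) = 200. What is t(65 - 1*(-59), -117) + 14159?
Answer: 14359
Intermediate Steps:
t(65 - 1*(-59), -117) + 14159 = 200 + 14159 = 14359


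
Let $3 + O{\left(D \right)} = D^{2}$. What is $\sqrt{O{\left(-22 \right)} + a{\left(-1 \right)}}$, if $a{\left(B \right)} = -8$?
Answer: $\sqrt{473} \approx 21.749$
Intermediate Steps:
$O{\left(D \right)} = -3 + D^{2}$
$\sqrt{O{\left(-22 \right)} + a{\left(-1 \right)}} = \sqrt{\left(-3 + \left(-22\right)^{2}\right) - 8} = \sqrt{\left(-3 + 484\right) - 8} = \sqrt{481 - 8} = \sqrt{473}$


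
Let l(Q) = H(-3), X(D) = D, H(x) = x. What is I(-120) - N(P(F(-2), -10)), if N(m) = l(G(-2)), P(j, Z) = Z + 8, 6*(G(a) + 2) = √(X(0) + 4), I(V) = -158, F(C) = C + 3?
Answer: -155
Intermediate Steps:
F(C) = 3 + C
G(a) = -5/3 (G(a) = -2 + √(0 + 4)/6 = -2 + √4/6 = -2 + (⅙)*2 = -2 + ⅓ = -5/3)
P(j, Z) = 8 + Z
l(Q) = -3
N(m) = -3
I(-120) - N(P(F(-2), -10)) = -158 - 1*(-3) = -158 + 3 = -155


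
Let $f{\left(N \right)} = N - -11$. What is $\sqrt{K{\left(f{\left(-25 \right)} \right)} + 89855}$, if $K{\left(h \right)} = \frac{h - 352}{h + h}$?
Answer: $\frac{\sqrt{17614142}}{14} \approx 299.78$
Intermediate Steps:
$f{\left(N \right)} = 11 + N$ ($f{\left(N \right)} = N + 11 = 11 + N$)
$K{\left(h \right)} = \frac{-352 + h}{2 h}$
$\sqrt{K{\left(f{\left(-25 \right)} \right)} + 89855} = \sqrt{\frac{-352 + \left(11 - 25\right)}{2 \left(11 - 25\right)} + 89855} = \sqrt{\frac{-352 - 14}{2 \left(-14\right)} + 89855} = \sqrt{\frac{1}{2} \left(- \frac{1}{14}\right) \left(-366\right) + 89855} = \sqrt{\frac{183}{14} + 89855} = \sqrt{\frac{1258153}{14}} = \frac{\sqrt{17614142}}{14}$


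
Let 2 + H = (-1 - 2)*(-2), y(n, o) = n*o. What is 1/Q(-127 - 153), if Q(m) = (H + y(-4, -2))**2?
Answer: 1/144 ≈ 0.0069444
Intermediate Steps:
H = 4 (H = -2 + (-1 - 2)*(-2) = -2 - 3*(-2) = -2 + 6 = 4)
Q(m) = 144 (Q(m) = (4 - 4*(-2))**2 = (4 + 8)**2 = 12**2 = 144)
1/Q(-127 - 153) = 1/144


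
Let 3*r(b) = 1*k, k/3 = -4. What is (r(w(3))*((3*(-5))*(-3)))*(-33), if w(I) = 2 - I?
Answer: 5940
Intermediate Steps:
k = -12 (k = 3*(-4) = -12)
r(b) = -4 (r(b) = (1*(-12))/3 = (⅓)*(-12) = -4)
(r(w(3))*((3*(-5))*(-3)))*(-33) = -4*3*(-5)*(-3)*(-33) = -(-60)*(-3)*(-33) = -4*45*(-33) = -180*(-33) = 5940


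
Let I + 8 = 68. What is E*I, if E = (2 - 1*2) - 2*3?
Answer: -360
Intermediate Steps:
I = 60 (I = -8 + 68 = 60)
E = -6 (E = (2 - 2) - 6 = 0 - 6 = -6)
E*I = -6*60 = -360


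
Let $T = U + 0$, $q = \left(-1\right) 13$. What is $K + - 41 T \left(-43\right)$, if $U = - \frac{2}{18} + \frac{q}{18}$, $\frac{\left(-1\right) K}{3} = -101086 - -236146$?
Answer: $- \frac{2439895}{6} \approx -4.0665 \cdot 10^{5}$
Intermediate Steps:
$K = -405180$ ($K = - 3 \left(-101086 - -236146\right) = - 3 \left(-101086 + 236146\right) = \left(-3\right) 135060 = -405180$)
$q = -13$
$U = - \frac{5}{6}$ ($U = - \frac{2}{18} - \frac{13}{18} = \left(-2\right) \frac{1}{18} - \frac{13}{18} = - \frac{1}{9} - \frac{13}{18} = - \frac{5}{6} \approx -0.83333$)
$T = - \frac{5}{6}$ ($T = - \frac{5}{6} + 0 = - \frac{5}{6} \approx -0.83333$)
$K + - 41 T \left(-43\right) = -405180 + \left(-41\right) \left(- \frac{5}{6}\right) \left(-43\right) = -405180 + \frac{205}{6} \left(-43\right) = -405180 - \frac{8815}{6} = - \frac{2439895}{6}$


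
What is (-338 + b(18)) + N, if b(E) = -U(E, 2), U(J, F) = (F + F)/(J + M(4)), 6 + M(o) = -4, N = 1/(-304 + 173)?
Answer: -88689/262 ≈ -338.51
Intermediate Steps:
N = -1/131 (N = 1/(-131) = -1/131 ≈ -0.0076336)
M(o) = -10 (M(o) = -6 - 4 = -10)
U(J, F) = 2*F/(-10 + J) (U(J, F) = (F + F)/(J - 10) = (2*F)/(-10 + J) = 2*F/(-10 + J))
b(E) = -4/(-10 + E) (b(E) = -2*2/(-10 + E) = -4/(-10 + E))
(-338 + b(18)) + N = (-338 - 4/(-10 + 18)) - 1/131 = (-338 - 4/8) - 1/131 = (-338 - 4*1/8) - 1/131 = (-338 - 1/2) - 1/131 = -677/2 - 1/131 = -88689/262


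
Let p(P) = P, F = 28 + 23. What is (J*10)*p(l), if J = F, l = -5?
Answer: -2550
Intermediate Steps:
F = 51
J = 51
(J*10)*p(l) = (51*10)*(-5) = 510*(-5) = -2550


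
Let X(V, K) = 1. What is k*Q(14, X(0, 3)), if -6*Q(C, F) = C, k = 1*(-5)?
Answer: 35/3 ≈ 11.667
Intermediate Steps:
k = -5
Q(C, F) = -C/6
k*Q(14, X(0, 3)) = -(-5)*14/6 = -5*(-7/3) = 35/3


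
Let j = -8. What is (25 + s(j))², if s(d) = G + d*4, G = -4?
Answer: 121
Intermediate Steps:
s(d) = -4 + 4*d (s(d) = -4 + d*4 = -4 + 4*d)
(25 + s(j))² = (25 + (-4 + 4*(-8)))² = (25 + (-4 - 32))² = (25 - 36)² = (-11)² = 121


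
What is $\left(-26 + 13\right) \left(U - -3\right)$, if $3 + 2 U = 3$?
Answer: $-39$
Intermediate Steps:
$U = 0$ ($U = - \frac{3}{2} + \frac{1}{2} \cdot 3 = - \frac{3}{2} + \frac{3}{2} = 0$)
$\left(-26 + 13\right) \left(U - -3\right) = \left(-26 + 13\right) \left(0 - -3\right) = - 13 \left(0 + 3\right) = \left(-13\right) 3 = -39$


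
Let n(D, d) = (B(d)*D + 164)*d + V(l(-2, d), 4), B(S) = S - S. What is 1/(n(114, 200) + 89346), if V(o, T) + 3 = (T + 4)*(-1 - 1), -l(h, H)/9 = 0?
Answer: 1/122127 ≈ 8.1882e-6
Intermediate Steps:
B(S) = 0
l(h, H) = 0 (l(h, H) = -9*0 = 0)
V(o, T) = -11 - 2*T (V(o, T) = -3 + (T + 4)*(-1 - 1) = -3 + (4 + T)*(-2) = -3 + (-8 - 2*T) = -11 - 2*T)
n(D, d) = -19 + 164*d (n(D, d) = (0*D + 164)*d + (-11 - 2*4) = (0 + 164)*d + (-11 - 8) = 164*d - 19 = -19 + 164*d)
1/(n(114, 200) + 89346) = 1/((-19 + 164*200) + 89346) = 1/((-19 + 32800) + 89346) = 1/(32781 + 89346) = 1/122127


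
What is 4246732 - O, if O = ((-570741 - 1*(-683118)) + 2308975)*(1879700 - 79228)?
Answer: -4359572231412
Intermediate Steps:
O = 4359576478144 (O = ((-570741 + 683118) + 2308975)*1800472 = (112377 + 2308975)*1800472 = 2421352*1800472 = 4359576478144)
4246732 - O = 4246732 - 1*4359576478144 = 4246732 - 4359576478144 = -4359572231412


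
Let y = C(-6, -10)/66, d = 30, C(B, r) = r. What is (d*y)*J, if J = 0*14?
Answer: 0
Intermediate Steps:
J = 0
y = -5/33 (y = -10/66 = -10*1/66 = -5/33 ≈ -0.15152)
(d*y)*J = (30*(-5/33))*0 = -50/11*0 = 0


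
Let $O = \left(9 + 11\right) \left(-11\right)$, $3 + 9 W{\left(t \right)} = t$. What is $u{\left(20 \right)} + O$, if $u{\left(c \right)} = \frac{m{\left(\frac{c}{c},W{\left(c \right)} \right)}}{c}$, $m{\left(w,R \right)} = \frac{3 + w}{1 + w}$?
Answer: $- \frac{2199}{10} \approx -219.9$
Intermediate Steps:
$W{\left(t \right)} = - \frac{1}{3} + \frac{t}{9}$
$m{\left(w,R \right)} = \frac{3 + w}{1 + w}$
$O = -220$ ($O = 20 \left(-11\right) = -220$)
$u{\left(c \right)} = \frac{2}{c}$ ($u{\left(c \right)} = \frac{\frac{1}{1 + \frac{c}{c}} \left(3 + \frac{c}{c}\right)}{c} = \frac{\frac{1}{1 + 1} \left(3 + 1\right)}{c} = \frac{\frac{1}{2} \cdot 4}{c} = \frac{2}{c}$)
$u{\left(20 \right)} + O = \frac{2}{20} - 220 = 2 \cdot \frac{1}{20} - 220 = \frac{1}{10} - 220 = - \frac{2199}{10}$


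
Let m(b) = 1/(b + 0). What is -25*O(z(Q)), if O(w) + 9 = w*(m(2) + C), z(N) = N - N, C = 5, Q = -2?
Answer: 225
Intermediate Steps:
m(b) = 1/b
z(N) = 0
O(w) = -9 + 11*w/2 (O(w) = -9 + w*(1/2 + 5) = -9 + w*(11/2) = -9 + 11*w/2)
-25*O(z(Q)) = -25*(-9 + (11/2)*0) = -25*(-9 + 0) = -25*(-9) = -1*(-225) = 225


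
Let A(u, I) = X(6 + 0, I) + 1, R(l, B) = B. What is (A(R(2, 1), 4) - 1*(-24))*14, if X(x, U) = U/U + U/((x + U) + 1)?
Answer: 4060/11 ≈ 369.09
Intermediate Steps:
X(x, U) = 1 + U/(1 + U + x) (X(x, U) = 1 + U/((U + x) + 1) = 1 + U/(1 + U + x))
A(u, I) = 1 + (7 + 2*I)/(7 + I) (A(u, I) = (1 + (6 + 0) + 2*I)/(1 + I + (6 + 0)) + 1 = (1 + 6 + 2*I)/(1 + I + 6) + 1 = (7 + 2*I)/(7 + I) + 1 = 1 + (7 + 2*I)/(7 + I))
(A(R(2, 1), 4) - 1*(-24))*14 = ((14 + 3*4)/(7 + 4) - 1*(-24))*14 = ((14 + 12)/11 + 24)*14 = ((1/11)*26 + 24)*14 = (26/11 + 24)*14 = (290/11)*14 = 4060/11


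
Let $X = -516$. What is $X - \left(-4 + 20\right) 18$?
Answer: $-804$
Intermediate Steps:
$X - \left(-4 + 20\right) 18 = -516 - \left(-4 + 20\right) 18 = -516 - 16 \cdot 18 = -516 - 288 = -804$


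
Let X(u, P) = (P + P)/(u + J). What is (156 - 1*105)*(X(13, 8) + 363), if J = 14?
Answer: 166889/9 ≈ 18543.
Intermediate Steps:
X(u, P) = 2*P/(14 + u) (X(u, P) = (P + P)/(u + 14) = (2*P)/(14 + u) = 2*P/(14 + u))
(156 - 1*105)*(X(13, 8) + 363) = (156 - 1*105)*(2*8/(14 + 13) + 363) = (156 - 105)*(2*8/27 + 363) = 51*(2*8*(1/27) + 363) = 51*(16/27 + 363) = 51*(9817/27) = 166889/9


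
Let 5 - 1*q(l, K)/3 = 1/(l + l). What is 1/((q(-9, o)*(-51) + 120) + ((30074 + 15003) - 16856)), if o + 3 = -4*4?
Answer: 2/55135 ≈ 3.6275e-5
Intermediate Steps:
o = -19 (o = -3 - 4*4 = -3 - 16 = -19)
q(l, K) = 15 - 3/(2*l) (q(l, K) = 15 - 3/(l + l) = 15 - 3*1/(2*l) = 15 - 3/(2*l))
1/((q(-9, o)*(-51) + 120) + ((30074 + 15003) - 16856)) = 1/(((15 - 3/2/(-9))*(-51) + 120) + ((30074 + 15003) - 16856)) = 1/(((15 - 3/2*(-1/9))*(-51) + 120) + (45077 - 16856)) = 1/(((15 + 1/6)*(-51) + 120) + 28221) = 1/(((91/6)*(-51) + 120) + 28221) = 1/((-1547/2 + 120) + 28221) = 1/(-1307/2 + 28221) = 1/(55135/2) = 2/55135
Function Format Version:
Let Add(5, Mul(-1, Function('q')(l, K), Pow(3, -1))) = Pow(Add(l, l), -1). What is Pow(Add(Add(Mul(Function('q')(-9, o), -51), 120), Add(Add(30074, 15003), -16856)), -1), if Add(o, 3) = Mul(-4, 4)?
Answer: Rational(2, 55135) ≈ 3.6275e-5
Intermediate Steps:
o = -19 (o = Add(-3, Mul(-4, 4)) = Add(-3, -16) = -19)
Function('q')(l, K) = Add(15, Mul(Rational(-3, 2), Pow(l, -1))) (Function('q')(l, K) = Add(15, Mul(-3, Pow(Add(l, l), -1))) = Add(15, Mul(-3, Pow(Mul(2, l), -1))) = Add(15, Mul(-3, Mul(Rational(1, 2), Pow(l, -1)))) = Add(15, Mul(Rational(-3, 2), Pow(l, -1))))
Pow(Add(Add(Mul(Function('q')(-9, o), -51), 120), Add(Add(30074, 15003), -16856)), -1) = Pow(Add(Add(Mul(Add(15, Mul(Rational(-3, 2), Pow(-9, -1))), -51), 120), Add(Add(30074, 15003), -16856)), -1) = Pow(Add(Add(Mul(Add(15, Mul(Rational(-3, 2), Rational(-1, 9))), -51), 120), Add(45077, -16856)), -1) = Pow(Add(Add(Mul(Add(15, Rational(1, 6)), -51), 120), 28221), -1) = Pow(Add(Add(Mul(Rational(91, 6), -51), 120), 28221), -1) = Pow(Add(Add(Rational(-1547, 2), 120), 28221), -1) = Pow(Add(Rational(-1307, 2), 28221), -1) = Pow(Rational(55135, 2), -1) = Rational(2, 55135)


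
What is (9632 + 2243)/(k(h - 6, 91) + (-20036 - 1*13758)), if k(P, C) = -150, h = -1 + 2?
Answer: -11875/33944 ≈ -0.34984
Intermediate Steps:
h = 1
(9632 + 2243)/(k(h - 6, 91) + (-20036 - 1*13758)) = (9632 + 2243)/(-150 + (-20036 - 1*13758)) = 11875/(-150 + (-20036 - 13758)) = 11875/(-150 - 33794) = 11875/(-33944) = 11875*(-1/33944) = -11875/33944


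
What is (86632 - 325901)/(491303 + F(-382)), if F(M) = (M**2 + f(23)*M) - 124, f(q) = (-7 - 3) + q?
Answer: -239269/632137 ≈ -0.37851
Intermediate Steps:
f(q) = -10 + q
F(M) = -124 + M**2 + 13*M (F(M) = (M**2 + (-10 + 23)*M) - 124 = (M**2 + 13*M) - 124 = -124 + M**2 + 13*M)
(86632 - 325901)/(491303 + F(-382)) = (86632 - 325901)/(491303 + (-124 + (-382)**2 + 13*(-382))) = -239269/(491303 + (-124 + 145924 - 4966)) = -239269/(491303 + 140834) = -239269/632137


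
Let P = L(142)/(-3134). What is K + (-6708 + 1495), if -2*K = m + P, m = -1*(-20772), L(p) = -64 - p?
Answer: -48887369/3134 ≈ -15599.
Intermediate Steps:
P = 103/1567 (P = (-64 - 1*142)/(-3134) = (-64 - 142)*(-1/3134) = -206*(-1/3134) = 103/1567 ≈ 0.065731)
m = 20772
K = -32549827/3134 (K = -(20772 + 103/1567)/2 = -1/2*32549827/1567 = -32549827/3134 ≈ -10386.)
K + (-6708 + 1495) = -32549827/3134 + (-6708 + 1495) = -32549827/3134 - 5213 = -48887369/3134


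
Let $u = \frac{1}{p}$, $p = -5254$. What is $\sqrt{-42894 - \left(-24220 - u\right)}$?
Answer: $\frac{i \sqrt{515486737038}}{5254} \approx 136.65 i$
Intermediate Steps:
$u = - \frac{1}{5254}$ ($u = \frac{1}{-5254} = - \frac{1}{5254} \approx -0.00019033$)
$\sqrt{-42894 - \left(-24220 - u\right)} = \sqrt{-42894 + \left(18575 - \left(-5645 - - \frac{1}{5254}\right)\right)} = \sqrt{-42894 + \left(18575 - \left(-5645 + \frac{1}{5254}\right)\right)} = \sqrt{-42894 + \left(18575 - - \frac{29658829}{5254}\right)} = \sqrt{-42894 + \left(18575 + \frac{29658829}{5254}\right)} = \sqrt{-42894 + \frac{127251879}{5254}} = \sqrt{- \frac{98113197}{5254}} = \frac{i \sqrt{515486737038}}{5254}$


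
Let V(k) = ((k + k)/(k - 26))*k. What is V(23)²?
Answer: 1119364/9 ≈ 1.2437e+5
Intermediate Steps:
V(k) = 2*k²/(-26 + k) (V(k) = ((2*k)/(-26 + k))*k = (2*k/(-26 + k))*k = 2*k²/(-26 + k))
V(23)² = (2*23²/(-26 + 23))² = (2*529/(-3))² = (2*529*(-⅓))² = (-1058/3)² = 1119364/9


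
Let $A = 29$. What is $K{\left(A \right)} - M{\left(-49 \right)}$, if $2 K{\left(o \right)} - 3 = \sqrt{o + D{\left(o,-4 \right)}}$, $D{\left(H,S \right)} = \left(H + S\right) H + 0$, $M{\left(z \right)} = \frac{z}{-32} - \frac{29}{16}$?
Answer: $\frac{57}{32} + \frac{\sqrt{754}}{2} \approx 15.511$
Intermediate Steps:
$M{\left(z \right)} = - \frac{29}{16} - \frac{z}{32}$ ($M{\left(z \right)} = z \left(- \frac{1}{32}\right) - \frac{29}{16} = - \frac{z}{32} - \frac{29}{16} = - \frac{29}{16} - \frac{z}{32}$)
$D{\left(H,S \right)} = H \left(H + S\right)$ ($D{\left(H,S \right)} = H \left(H + S\right) + 0 = H \left(H + S\right)$)
$K{\left(o \right)} = \frac{3}{2} + \frac{\sqrt{o + o \left(-4 + o\right)}}{2}$ ($K{\left(o \right)} = \frac{3}{2} + \frac{\sqrt{o + o \left(o - 4\right)}}{2} = \frac{3}{2} + \frac{\sqrt{o + o \left(-4 + o\right)}}{2}$)
$K{\left(A \right)} - M{\left(-49 \right)} = \left(\frac{3}{2} + \frac{\sqrt{29 \left(-3 + 29\right)}}{2}\right) - \left(- \frac{29}{16} - - \frac{49}{32}\right) = \left(\frac{3}{2} + \frac{\sqrt{29 \cdot 26}}{2}\right) - \left(- \frac{29}{16} + \frac{49}{32}\right) = \left(\frac{3}{2} + \frac{\sqrt{754}}{2}\right) - - \frac{9}{32} = \left(\frac{3}{2} + \frac{\sqrt{754}}{2}\right) + \frac{9}{32} = \frac{57}{32} + \frac{\sqrt{754}}{2}$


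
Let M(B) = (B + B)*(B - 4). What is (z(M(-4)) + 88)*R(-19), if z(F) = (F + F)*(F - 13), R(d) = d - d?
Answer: 0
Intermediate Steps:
M(B) = 2*B*(-4 + B) (M(B) = (2*B)*(-4 + B) = 2*B*(-4 + B))
R(d) = 0
z(F) = 2*F*(-13 + F) (z(F) = (2*F)*(-13 + F) = 2*F*(-13 + F))
(z(M(-4)) + 88)*R(-19) = (2*(2*(-4)*(-4 - 4))*(-13 + 2*(-4)*(-4 - 4)) + 88)*0 = (2*(2*(-4)*(-8))*(-13 + 2*(-4)*(-8)) + 88)*0 = (2*64*(-13 + 64) + 88)*0 = (2*64*51 + 88)*0 = (6528 + 88)*0 = 6616*0 = 0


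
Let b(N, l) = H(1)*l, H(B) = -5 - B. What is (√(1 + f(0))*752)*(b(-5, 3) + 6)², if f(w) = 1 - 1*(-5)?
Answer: 108288*√7 ≈ 2.8650e+5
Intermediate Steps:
f(w) = 6 (f(w) = 1 + 5 = 6)
b(N, l) = -6*l (b(N, l) = (-5 - 1*1)*l = (-5 - 1)*l = -6*l)
(√(1 + f(0))*752)*(b(-5, 3) + 6)² = (√(1 + 6)*752)*(-6*3 + 6)² = (√7*752)*(-18 + 6)² = (752*√7)*(-12)² = (752*√7)*144 = 108288*√7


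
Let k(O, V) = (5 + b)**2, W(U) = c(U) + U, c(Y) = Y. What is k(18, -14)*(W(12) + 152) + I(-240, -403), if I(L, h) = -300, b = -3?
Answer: 404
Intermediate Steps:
W(U) = 2*U (W(U) = U + U = 2*U)
k(O, V) = 4 (k(O, V) = (5 - 3)**2 = 2**2 = 4)
k(18, -14)*(W(12) + 152) + I(-240, -403) = 4*(2*12 + 152) - 300 = 4*(24 + 152) - 300 = 4*176 - 300 = 704 - 300 = 404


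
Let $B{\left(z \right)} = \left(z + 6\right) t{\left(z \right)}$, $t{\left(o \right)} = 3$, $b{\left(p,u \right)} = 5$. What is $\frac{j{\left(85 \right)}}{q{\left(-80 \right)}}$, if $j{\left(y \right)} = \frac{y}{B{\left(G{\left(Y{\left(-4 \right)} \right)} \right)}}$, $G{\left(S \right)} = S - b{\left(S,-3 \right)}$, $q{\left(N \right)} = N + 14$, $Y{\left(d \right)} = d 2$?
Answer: $\frac{85}{1386} \approx 0.061328$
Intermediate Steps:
$Y{\left(d \right)} = 2 d$
$q{\left(N \right)} = 14 + N$
$G{\left(S \right)} = -5 + S$ ($G{\left(S \right)} = S - 5 = -5 + S$)
$B{\left(z \right)} = 18 + 3 z$ ($B{\left(z \right)} = \left(z + 6\right) 3 = \left(6 + z\right) 3 = 18 + 3 z$)
$j{\left(y \right)} = - \frac{y}{21}$ ($j{\left(y \right)} = \frac{y}{18 + 3 \left(-5 + 2 \left(-4\right)\right)} = \frac{y}{18 + 3 \left(-5 - 8\right)} = \frac{y}{18 + 3 \left(-13\right)} = \frac{y}{18 - 39} = \frac{y}{-21} = y \left(- \frac{1}{21}\right) = - \frac{y}{21}$)
$\frac{j{\left(85 \right)}}{q{\left(-80 \right)}} = \frac{\left(- \frac{1}{21}\right) 85}{14 - 80} = - \frac{85}{21 \left(-66\right)} = \left(- \frac{85}{21}\right) \left(- \frac{1}{66}\right) = \frac{85}{1386}$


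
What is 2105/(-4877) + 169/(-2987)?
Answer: -7111848/14567599 ≈ -0.48820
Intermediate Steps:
2105/(-4877) + 169/(-2987) = 2105*(-1/4877) + 169*(-1/2987) = -2105/4877 - 169/2987 = -7111848/14567599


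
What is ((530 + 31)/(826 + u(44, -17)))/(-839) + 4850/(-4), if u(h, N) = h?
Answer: -147506781/121655 ≈ -1212.5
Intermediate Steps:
((530 + 31)/(826 + u(44, -17)))/(-839) + 4850/(-4) = ((530 + 31)/(826 + 44))/(-839) + 4850/(-4) = (561/870)*(-1/839) + 4850*(-¼) = (561*(1/870))*(-1/839) - 2425/2 = (187/290)*(-1/839) - 2425/2 = -187/243310 - 2425/2 = -147506781/121655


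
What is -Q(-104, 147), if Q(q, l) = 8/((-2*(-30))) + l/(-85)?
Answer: 407/255 ≈ 1.5961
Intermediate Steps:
Q(q, l) = 2/15 - l/85 (Q(q, l) = 8/60 + l*(-1/85) = 8*(1/60) - l/85 = 2/15 - l/85)
-Q(-104, 147) = -(2/15 - 1/85*147) = -(2/15 - 147/85) = -1*(-407/255) = 407/255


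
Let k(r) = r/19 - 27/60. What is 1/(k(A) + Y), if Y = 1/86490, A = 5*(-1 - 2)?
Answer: -3286620/4073641 ≈ -0.80680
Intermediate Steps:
A = -15 (A = 5*(-3) = -15)
Y = 1/86490 ≈ 1.1562e-5
k(r) = -9/20 + r/19 (k(r) = r*(1/19) - 27*1/60 = r/19 - 9/20 = -9/20 + r/19)
1/(k(A) + Y) = 1/((-9/20 + (1/19)*(-15)) + 1/86490) = 1/((-9/20 - 15/19) + 1/86490) = 1/(-471/380 + 1/86490) = 1/(-4073641/3286620) = -3286620/4073641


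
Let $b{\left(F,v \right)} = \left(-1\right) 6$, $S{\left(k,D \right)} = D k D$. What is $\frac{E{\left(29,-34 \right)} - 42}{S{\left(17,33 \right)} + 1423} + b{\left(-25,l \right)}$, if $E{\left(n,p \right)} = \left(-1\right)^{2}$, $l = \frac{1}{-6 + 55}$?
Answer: $- \frac{119657}{19936} \approx -6.0021$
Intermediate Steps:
$S{\left(k,D \right)} = k D^{2}$
$l = \frac{1}{49} \approx 0.020408$
$b{\left(F,v \right)} = -6$
$E{\left(n,p \right)} = 1$
$\frac{E{\left(29,-34 \right)} - 42}{S{\left(17,33 \right)} + 1423} + b{\left(-25,l \right)} = \frac{1 - 42}{17 \cdot 33^{2} + 1423} - 6 = - \frac{41}{17 \cdot 1089 + 1423} - 6 = - \frac{41}{18513 + 1423} - 6 = - \frac{41}{19936} - 6 = - \frac{119657}{19936}$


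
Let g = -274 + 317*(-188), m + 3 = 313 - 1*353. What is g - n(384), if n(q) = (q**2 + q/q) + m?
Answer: -207284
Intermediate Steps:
m = -43 (m = -3 + (313 - 1*353) = -3 + (313 - 353) = -3 - 40 = -43)
n(q) = -42 + q**2 (n(q) = (q**2 + q/q) - 43 = (q**2 + 1) - 43 = (1 + q**2) - 43 = -42 + q**2)
g = -59870 (g = -274 - 59596 = -59870)
g - n(384) = -59870 - (-42 + 384**2) = -59870 - (-42 + 147456) = -59870 - 1*147414 = -59870 - 147414 = -207284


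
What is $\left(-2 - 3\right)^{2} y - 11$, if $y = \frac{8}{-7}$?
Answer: $- \frac{277}{7} \approx -39.571$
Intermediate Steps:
$y = - \frac{8}{7}$ ($y = 8 \left(- \frac{1}{7}\right) = - \frac{8}{7} \approx -1.1429$)
$\left(-2 - 3\right)^{2} y - 11 = \left(-2 - 3\right)^{2} \left(- \frac{8}{7}\right) - 11 = \left(-5\right)^{2} \left(- \frac{8}{7}\right) - 11 = 25 \left(- \frac{8}{7}\right) - 11 = - \frac{200}{7} - 11 = - \frac{277}{7}$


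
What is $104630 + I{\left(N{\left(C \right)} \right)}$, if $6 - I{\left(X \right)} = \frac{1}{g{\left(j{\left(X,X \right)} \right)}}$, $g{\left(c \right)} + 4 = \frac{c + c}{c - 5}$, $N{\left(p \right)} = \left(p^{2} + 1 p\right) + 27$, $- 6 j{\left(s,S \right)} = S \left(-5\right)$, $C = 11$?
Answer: $\frac{10254379}{98} \approx 1.0464 \cdot 10^{5}$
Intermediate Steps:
$j{\left(s,S \right)} = \frac{5 S}{6}$ ($j{\left(s,S \right)} = - \frac{S \left(-5\right)}{6} = - \frac{\left(-5\right) S}{6} = \frac{5 S}{6}$)
$N{\left(p \right)} = 27 + p + p^{2}$ ($N{\left(p \right)} = \left(p^{2} + p\right) + 27 = \left(p + p^{2}\right) + 27 = 27 + p + p^{2}$)
$g{\left(c \right)} = -4 + \frac{2 c}{-5 + c}$ ($g{\left(c \right)} = -4 + \frac{c + c}{c - 5} = -4 + \frac{2 c}{-5 + c}$)
$I{\left(X \right)} = 6 - \frac{-5 + \frac{5 X}{6}}{2 \left(10 - \frac{5 X}{6}\right)}$ ($I{\left(X \right)} = 6 - \frac{1}{2 \frac{1}{-5 + \frac{5 X}{6}} \left(10 - \frac{5 X}{6}\right)} = 6 - \frac{-5 + \frac{5 X}{6}}{2 \left(10 - \frac{5 X}{6}\right)}$)
$104630 + I{\left(N{\left(C \right)} \right)} = 104630 + \frac{-150 + 13 \left(27 + 11 + 11^{2}\right)}{2 \left(-12 + \left(27 + 11 + 11^{2}\right)\right)} = 104630 + \frac{-150 + 13 \left(27 + 11 + 121\right)}{2 \left(-12 + \left(27 + 11 + 121\right)\right)} = 104630 + \frac{-150 + 13 \cdot 159}{2 \left(-12 + 159\right)} = 104630 + \frac{-150 + 2067}{2 \cdot 147} = 104630 + \frac{1}{2} \cdot \frac{1}{147} \cdot 1917 = 104630 + \frac{639}{98} = \frac{10254379}{98}$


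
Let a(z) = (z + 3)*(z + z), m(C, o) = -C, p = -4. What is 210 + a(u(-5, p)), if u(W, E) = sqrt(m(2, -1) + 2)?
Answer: 210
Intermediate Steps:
u(W, E) = 0 (u(W, E) = sqrt(-1*2 + 2) = sqrt(-2 + 2) = sqrt(0) = 0)
a(z) = 2*z*(3 + z) (a(z) = (3 + z)*(2*z) = 2*z*(3 + z))
210 + a(u(-5, p)) = 210 + 2*0*(3 + 0) = 210 + 2*0*3 = 210 + 0 = 210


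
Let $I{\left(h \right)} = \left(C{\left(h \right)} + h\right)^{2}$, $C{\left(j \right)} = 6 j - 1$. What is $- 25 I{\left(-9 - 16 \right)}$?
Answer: $-774400$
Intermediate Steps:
$C{\left(j \right)} = -1 + 6 j$
$I{\left(h \right)} = \left(-1 + 7 h\right)^{2}$ ($I{\left(h \right)} = \left(\left(-1 + 6 h\right) + h\right)^{2} = \left(-1 + 7 h\right)^{2}$)
$- 25 I{\left(-9 - 16 \right)} = - 25 \left(-1 + 7 \left(-9 - 16\right)\right)^{2} = - 25 \left(-1 + 7 \left(-25\right)\right)^{2} = - 25 \left(-1 - 175\right)^{2} = - 25 \left(-176\right)^{2} = \left(-25\right) 30976 = -774400$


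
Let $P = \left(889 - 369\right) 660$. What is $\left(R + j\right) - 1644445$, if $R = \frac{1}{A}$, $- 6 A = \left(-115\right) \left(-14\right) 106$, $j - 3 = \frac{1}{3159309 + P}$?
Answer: $- \frac{21368386477921519}{12994308390} \approx -1.6444 \cdot 10^{6}$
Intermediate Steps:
$P = 343200$ ($P = 520 \cdot 660 = 343200$)
$j = \frac{10507528}{3502509}$ ($j = 3 + \frac{1}{3159309 + 343200} = 3 + \frac{1}{3502509} = \frac{10507528}{3502509} \approx 3.0$)
$A = - \frac{85330}{3}$ ($A = - \frac{\left(-115\right) \left(-14\right) 106}{6} = - \frac{1610 \cdot 106}{6} = \left(- \frac{1}{6}\right) 170660 = - \frac{85330}{3} \approx -28443.0$)
$R = - \frac{3}{85330}$ ($R = \frac{1}{- \frac{85330}{3}} = - \frac{3}{85330} \approx -3.5158 \cdot 10^{-5}$)
$\left(R + j\right) - 1644445 = \left(- \frac{3}{85330} + \frac{10507528}{3502509}\right) - 1644445 = \frac{38982472031}{12994308390} - 1644445 = - \frac{21368386477921519}{12994308390}$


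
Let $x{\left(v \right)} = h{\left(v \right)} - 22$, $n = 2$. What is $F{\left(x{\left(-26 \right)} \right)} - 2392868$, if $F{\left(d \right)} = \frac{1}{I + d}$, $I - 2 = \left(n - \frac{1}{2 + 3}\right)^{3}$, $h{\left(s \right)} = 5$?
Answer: $- \frac{2742226853}{1146} \approx -2.3929 \cdot 10^{6}$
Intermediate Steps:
$x{\left(v \right)} = -17$ ($x{\left(v \right)} = 5 - 22 = -17$)
$I = \frac{979}{125}$ ($I = 2 + \left(2 - \frac{1}{2 + 3}\right)^{3} = 2 + \left(2 - \frac{1}{5}\right)^{3} = 2 + \left(\frac{9}{5}\right)^{3} = 2 + \frac{729}{125} = \frac{979}{125} \approx 7.832$)
$F{\left(d \right)} = \frac{1}{\frac{979}{125} + d}$
$F{\left(x{\left(-26 \right)} \right)} - 2392868 = \frac{125}{979 + 125 \left(-17\right)} - 2392868 = \frac{125}{979 - 2125} - 2392868 = \frac{125}{-1146} - 2392868 = 125 \left(- \frac{1}{1146}\right) - 2392868 = - \frac{125}{1146} - 2392868 = - \frac{2742226853}{1146}$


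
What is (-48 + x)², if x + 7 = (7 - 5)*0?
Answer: 3025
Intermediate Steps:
x = -7 (x = -7 + (7 - 5)*0 = -7 + 2*0 = -7 + 0 = -7)
(-48 + x)² = (-48 - 7)² = (-55)² = 3025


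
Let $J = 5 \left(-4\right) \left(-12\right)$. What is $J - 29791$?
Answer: $-29551$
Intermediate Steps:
$J = 240$ ($J = \left(-20\right) \left(-12\right) = 240$)
$J - 29791 = 240 - 29791 = -29551$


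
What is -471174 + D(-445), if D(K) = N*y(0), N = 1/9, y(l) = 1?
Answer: -4240565/9 ≈ -4.7117e+5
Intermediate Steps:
N = 1/9 ≈ 0.11111
D(K) = 1/9 (D(K) = (1/9)*1 = 1/9)
-471174 + D(-445) = -471174 + 1/9 = -4240565/9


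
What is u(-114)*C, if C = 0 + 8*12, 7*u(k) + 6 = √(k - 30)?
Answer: -576/7 + 1152*I/7 ≈ -82.286 + 164.57*I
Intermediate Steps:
u(k) = -6/7 + √(-30 + k)/7 (u(k) = -6/7 + √(k - 30)/7 = -6/7 + √(-30 + k)/7)
C = 96 (C = 0 + 96 = 96)
u(-114)*C = (-6/7 + √(-30 - 114)/7)*96 = (-6/7 + √(-144)/7)*96 = (-6/7 + (12*I)/7)*96 = (-6/7 + 12*I/7)*96 = -576/7 + 1152*I/7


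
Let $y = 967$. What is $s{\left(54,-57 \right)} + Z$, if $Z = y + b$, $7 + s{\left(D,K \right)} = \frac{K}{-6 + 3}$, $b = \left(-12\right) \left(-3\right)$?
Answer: $1015$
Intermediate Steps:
$b = 36$
$s{\left(D,K \right)} = -7 - \frac{K}{3}$ ($s{\left(D,K \right)} = -7 + \frac{K}{-6 + 3} = -7 + \frac{K}{-3} = -7 + K \left(- \frac{1}{3}\right) = -7 - \frac{K}{3}$)
$Z = 1003$ ($Z = 967 + 36 = 1003$)
$s{\left(54,-57 \right)} + Z = \left(-7 - -19\right) + 1003 = \left(-7 + 19\right) + 1003 = 12 + 1003 = 1015$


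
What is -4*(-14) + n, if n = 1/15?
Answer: 841/15 ≈ 56.067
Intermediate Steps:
n = 1/15 ≈ 0.066667
-4*(-14) + n = -4*(-14) + 1/15 = 56 + 1/15 = 841/15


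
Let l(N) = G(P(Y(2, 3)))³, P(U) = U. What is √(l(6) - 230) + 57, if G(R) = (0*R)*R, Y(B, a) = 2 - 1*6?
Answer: 57 + I*√230 ≈ 57.0 + 15.166*I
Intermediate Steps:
Y(B, a) = -4 (Y(B, a) = 2 - 6 = -4)
G(R) = 0 (G(R) = 0*R = 0)
l(N) = 0 (l(N) = 0³ = 0)
√(l(6) - 230) + 57 = √(0 - 230) + 57 = √(-230) + 57 = I*√230 + 57 = 57 + I*√230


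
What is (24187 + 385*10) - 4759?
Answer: 23278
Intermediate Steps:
(24187 + 385*10) - 4759 = (24187 + 3850) - 4759 = 28037 - 4759 = 23278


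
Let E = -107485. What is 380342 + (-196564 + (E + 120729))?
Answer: 197022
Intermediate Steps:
380342 + (-196564 + (E + 120729)) = 380342 + (-196564 + (-107485 + 120729)) = 380342 + (-196564 + 13244) = 380342 - 183320 = 197022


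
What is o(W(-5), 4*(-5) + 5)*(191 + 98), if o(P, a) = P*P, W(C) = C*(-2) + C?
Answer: 7225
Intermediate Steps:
W(C) = -C (W(C) = -2*C + C = -C)
o(P, a) = P²
o(W(-5), 4*(-5) + 5)*(191 + 98) = (-1*(-5))²*(191 + 98) = 5²*289 = 25*289 = 7225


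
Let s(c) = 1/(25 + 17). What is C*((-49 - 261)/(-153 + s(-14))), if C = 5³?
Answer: 65100/257 ≈ 253.31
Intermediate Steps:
C = 125
s(c) = 1/42
C*((-49 - 261)/(-153 + s(-14))) = 125*((-49 - 261)/(-153 + 1/42)) = 125*(-310/(-6425/42)) = 125*(-310*(-42/6425)) = 125*(2604/1285) = 65100/257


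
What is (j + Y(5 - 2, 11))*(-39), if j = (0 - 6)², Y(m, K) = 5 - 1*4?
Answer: -1443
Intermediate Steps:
Y(m, K) = 1 (Y(m, K) = 5 - 4 = 1)
j = 36 (j = (-6)² = 36)
(j + Y(5 - 2, 11))*(-39) = (36 + 1)*(-39) = 37*(-39) = -1443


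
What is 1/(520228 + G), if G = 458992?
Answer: 1/979220 ≈ 1.0212e-6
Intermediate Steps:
1/(520228 + G) = 1/(520228 + 458992) = 1/979220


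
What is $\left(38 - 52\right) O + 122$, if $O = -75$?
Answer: $1172$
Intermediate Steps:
$\left(38 - 52\right) O + 122 = \left(38 - 52\right) \left(-75\right) + 122 = \left(-14\right) \left(-75\right) + 122 = 1050 + 122 = 1172$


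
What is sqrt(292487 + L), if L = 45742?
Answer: 3*sqrt(37581) ≈ 581.57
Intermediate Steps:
sqrt(292487 + L) = sqrt(292487 + 45742) = sqrt(338229) = 3*sqrt(37581)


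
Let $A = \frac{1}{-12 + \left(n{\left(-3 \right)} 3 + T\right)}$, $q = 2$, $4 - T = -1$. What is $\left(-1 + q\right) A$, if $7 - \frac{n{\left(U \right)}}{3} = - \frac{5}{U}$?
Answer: $\frac{1}{41} \approx 0.02439$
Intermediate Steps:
$T = 5$ ($T = 4 - -1 = 4 + 1 = 5$)
$n{\left(U \right)} = 21 + \frac{15}{U}$ ($n{\left(U \right)} = 21 - 3 \left(- \frac{5}{U}\right) = 21 + \frac{15}{U}$)
$A = \frac{1}{41}$ ($A = \frac{1}{-12 + \left(\left(21 + \frac{15}{-3}\right) 3 + 5\right)} = \frac{1}{-12 + \left(\left(21 + 15 \left(- \frac{1}{3}\right)\right) 3 + 5\right)} = \frac{1}{-12 + \left(\left(21 - 5\right) 3 + 5\right)} = \frac{1}{-12 + \left(16 \cdot 3 + 5\right)} = \frac{1}{-12 + \left(48 + 5\right)} = \frac{1}{-12 + 53} = \frac{1}{41} \approx 0.02439$)
$\left(-1 + q\right) A = \left(-1 + 2\right) \frac{1}{41} = 1 \cdot \frac{1}{41} = \frac{1}{41}$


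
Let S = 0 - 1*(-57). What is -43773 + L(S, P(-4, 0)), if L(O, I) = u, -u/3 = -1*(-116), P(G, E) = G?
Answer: -44121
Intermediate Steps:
S = 57 (S = 0 + 57 = 57)
u = -348 (u = -(-3)*(-116) = -3*116 = -348)
L(O, I) = -348
-43773 + L(S, P(-4, 0)) = -43773 - 348 = -44121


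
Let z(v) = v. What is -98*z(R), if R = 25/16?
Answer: -1225/8 ≈ -153.13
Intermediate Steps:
R = 25/16 (R = 25*(1/16) = 25/16 ≈ 1.5625)
-98*z(R) = -98*25/16 = -1225/8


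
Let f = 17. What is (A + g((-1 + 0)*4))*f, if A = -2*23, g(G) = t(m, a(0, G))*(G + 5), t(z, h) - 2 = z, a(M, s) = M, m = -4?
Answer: -816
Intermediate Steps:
t(z, h) = 2 + z
g(G) = -10 - 2*G (g(G) = (2 - 4)*(G + 5) = -2*(5 + G) = -10 - 2*G)
A = -46
(A + g((-1 + 0)*4))*f = (-46 + (-10 - 2*(-1 + 0)*4))*17 = (-46 + (-10 - (-2)*4))*17 = (-46 + (-10 - 2*(-4)))*17 = (-46 + (-10 + 8))*17 = (-46 - 2)*17 = -48*17 = -816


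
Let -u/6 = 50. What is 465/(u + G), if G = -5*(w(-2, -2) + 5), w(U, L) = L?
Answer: -31/21 ≈ -1.4762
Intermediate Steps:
u = -300 (u = -6*50 = -300)
G = -15 (G = -5*(-2 + 5) = -5*3 = -15)
465/(u + G) = 465/(-300 - 15) = 465/(-315) = 465*(-1/315) = -31/21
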